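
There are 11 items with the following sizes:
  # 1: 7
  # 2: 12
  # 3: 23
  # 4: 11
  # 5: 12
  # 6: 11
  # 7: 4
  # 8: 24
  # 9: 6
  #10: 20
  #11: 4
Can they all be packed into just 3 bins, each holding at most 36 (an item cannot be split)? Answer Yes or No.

Total = 134; ⌈134/36⌉ = 4.
At least 4 bins are required, but only 3 are allowed.

No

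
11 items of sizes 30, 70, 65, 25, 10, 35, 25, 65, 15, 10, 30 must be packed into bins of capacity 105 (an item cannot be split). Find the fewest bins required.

4

Total = 70 + 65 + 65 + 35 + 30 + 30 + 25 + 25 + 15 + 10 + 10 = 380.
Lower bound: ⌈380/105⌉ = 4 bins.
A packing using 4 bins:
  bin 1: 70 + 35 = 105
  bin 2: 65 + 30 + 10 = 105
  bin 3: 65 + 30 + 10 = 105
  bin 4: 25 + 25 + 15 = 65
This matches the lower bound, so 4 is optimal.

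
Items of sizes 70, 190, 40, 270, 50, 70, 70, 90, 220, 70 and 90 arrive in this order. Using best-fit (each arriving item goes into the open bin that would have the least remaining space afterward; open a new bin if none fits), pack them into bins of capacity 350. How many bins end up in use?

  70 → bin 1 (new)  [load 70/350]
  190 → bin 1  [load 260/350]
  40 → bin 1  [load 300/350]
  270 → bin 2 (new)  [load 270/350]
  50 → bin 1  [load 350/350]
  70 → bin 2  [load 340/350]
  70 → bin 3 (new)  [load 70/350]
  90 → bin 3  [load 160/350]
  220 → bin 4 (new)  [load 220/350]
  70 → bin 4  [load 290/350]
  90 → bin 3  [load 250/350]
4 bins opened.

4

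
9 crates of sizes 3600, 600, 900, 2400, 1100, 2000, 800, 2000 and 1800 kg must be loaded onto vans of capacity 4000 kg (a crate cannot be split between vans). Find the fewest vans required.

Total = 3600 + 2400 + 2000 + 2000 + 1800 + 1100 + 900 + 800 + 600 = 15200 kg.
Lower bound: ⌈15200/4000⌉ = 4 vans.
A packing using 4 vans:
  van 1: 3600 = 3600
  van 2: 2400 + 900 + 600 = 3900
  van 3: 2000 + 2000 = 4000
  van 4: 1800 + 1100 + 800 = 3700
This matches the lower bound, so 4 is optimal.

4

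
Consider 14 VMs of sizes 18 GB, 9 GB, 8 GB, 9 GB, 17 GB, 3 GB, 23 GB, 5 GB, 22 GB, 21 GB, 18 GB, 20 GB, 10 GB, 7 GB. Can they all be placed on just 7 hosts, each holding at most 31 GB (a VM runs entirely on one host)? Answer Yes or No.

Yes

A valid assignment using 7 hosts:
  host 1: 23 + 8 = 31
  host 2: 22 + 9 = 31
  host 3: 21 + 10 = 31
  host 4: 20 + 9 = 29
  host 5: 18 + 7 + 5 = 30
  host 6: 18 + 3 = 21
  host 7: 17 = 17
Every load is within 31 GB, so 7 hosts suffice.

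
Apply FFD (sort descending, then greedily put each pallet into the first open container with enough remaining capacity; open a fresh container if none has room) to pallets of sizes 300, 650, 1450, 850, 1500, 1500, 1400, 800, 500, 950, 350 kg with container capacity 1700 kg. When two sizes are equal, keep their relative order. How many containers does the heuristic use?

7

Sorted descending: 1500, 1500, 1450, 1400, 950, 850, 800, 650, 500, 350, 300.
  1500 → container 1 (new)  [load 1500/1700]
  1500 → container 2 (new)  [load 1500/1700]
  1450 → container 3 (new)  [load 1450/1700]
  1400 → container 4 (new)  [load 1400/1700]
  950 → container 5 (new)  [load 950/1700]
  850 → container 6 (new)  [load 850/1700]
  800 → container 6  [load 1650/1700]
  650 → container 5  [load 1600/1700]
  500 → container 7 (new)  [load 500/1700]
  350 → container 7  [load 850/1700]
  300 → container 4  [load 1700/1700]
7 containers opened.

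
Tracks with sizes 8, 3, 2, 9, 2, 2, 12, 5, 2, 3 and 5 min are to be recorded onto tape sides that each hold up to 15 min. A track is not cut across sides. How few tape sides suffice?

Total = 12 + 9 + 8 + 5 + 5 + 3 + 3 + 2 + 2 + 2 + 2 = 53 min.
Lower bound: ⌈53/15⌉ = 4 tape sides.
A packing using 4 tape sides:
  side 1: 12 + 3 = 15
  side 2: 9 + 5 = 14
  side 3: 8 + 5 + 2 = 15
  side 4: 3 + 2 + 2 + 2 = 9
This matches the lower bound, so 4 is optimal.

4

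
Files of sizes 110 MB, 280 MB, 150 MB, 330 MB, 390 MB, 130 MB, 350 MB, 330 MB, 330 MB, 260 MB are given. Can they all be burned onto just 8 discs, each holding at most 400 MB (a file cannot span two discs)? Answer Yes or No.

A valid assignment using 8 discs:
  disc 1: 390 = 390
  disc 2: 350 = 350
  disc 3: 330 = 330
  disc 4: 330 = 330
  disc 5: 330 = 330
  disc 6: 280 + 110 = 390
  disc 7: 260 + 130 = 390
  disc 8: 150 = 150
Every load is within 400 MB, so 8 discs suffice.

Yes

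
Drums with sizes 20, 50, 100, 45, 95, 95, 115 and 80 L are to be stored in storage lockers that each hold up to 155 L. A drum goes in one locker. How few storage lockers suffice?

Total = 115 + 100 + 95 + 95 + 80 + 50 + 45 + 20 = 600 L.
Lower bound: ⌈600/155⌉ = 4 storage lockers.
Also, 5 drums each exceed 155/2 L, and no two of those can share a locker, so at least 5 storage lockers are needed.
A packing using 5 storage lockers:
  locker 1: 115 + 20 = 135
  locker 2: 100 + 50 = 150
  locker 3: 95 + 45 = 140
  locker 4: 95 = 95
  locker 5: 80 = 80
This matches the lower bound, so 5 is optimal.

5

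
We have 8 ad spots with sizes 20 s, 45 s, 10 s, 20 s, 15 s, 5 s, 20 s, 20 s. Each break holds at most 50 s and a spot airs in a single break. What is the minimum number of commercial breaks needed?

4

Total = 45 + 20 + 20 + 20 + 20 + 15 + 10 + 5 = 155 s.
Lower bound: ⌈155/50⌉ = 4 commercial breaks.
A packing using 4 commercial breaks:
  break 1: 45 + 5 = 50
  break 2: 20 + 20 + 10 = 50
  break 3: 20 + 20 = 40
  break 4: 15 = 15
This matches the lower bound, so 4 is optimal.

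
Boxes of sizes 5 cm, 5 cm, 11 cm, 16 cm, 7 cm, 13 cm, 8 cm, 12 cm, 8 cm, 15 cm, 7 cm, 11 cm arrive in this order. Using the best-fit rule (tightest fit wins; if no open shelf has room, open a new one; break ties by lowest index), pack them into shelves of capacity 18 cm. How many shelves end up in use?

8

  5 → shelf 1 (new)  [load 5/18]
  5 → shelf 1  [load 10/18]
  11 → shelf 2 (new)  [load 11/18]
  16 → shelf 3 (new)  [load 16/18]
  7 → shelf 2  [load 18/18]
  13 → shelf 4 (new)  [load 13/18]
  8 → shelf 1  [load 18/18]
  12 → shelf 5 (new)  [load 12/18]
  8 → shelf 6 (new)  [load 8/18]
  15 → shelf 7 (new)  [load 15/18]
  7 → shelf 6  [load 15/18]
  11 → shelf 8 (new)  [load 11/18]
8 shelves opened.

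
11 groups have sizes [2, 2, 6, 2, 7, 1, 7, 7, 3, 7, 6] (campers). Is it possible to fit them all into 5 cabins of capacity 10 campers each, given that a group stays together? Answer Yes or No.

Total = 50 campers; ⌈50/10⌉ = 5.
6 groups each exceed half the capacity and cannot share a cabin, forcing at least 6 cabins.
At least 6 cabins are required, but only 5 are allowed.

No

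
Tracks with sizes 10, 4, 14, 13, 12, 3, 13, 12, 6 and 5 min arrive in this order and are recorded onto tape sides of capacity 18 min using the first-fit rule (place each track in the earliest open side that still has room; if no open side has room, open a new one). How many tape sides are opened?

  10 → side 1 (new)  [load 10/18]
  4 → side 1  [load 14/18]
  14 → side 2 (new)  [load 14/18]
  13 → side 3 (new)  [load 13/18]
  12 → side 4 (new)  [load 12/18]
  3 → side 1  [load 17/18]
  13 → side 5 (new)  [load 13/18]
  12 → side 6 (new)  [load 12/18]
  6 → side 4  [load 18/18]
  5 → side 3  [load 18/18]
6 tape sides opened.

6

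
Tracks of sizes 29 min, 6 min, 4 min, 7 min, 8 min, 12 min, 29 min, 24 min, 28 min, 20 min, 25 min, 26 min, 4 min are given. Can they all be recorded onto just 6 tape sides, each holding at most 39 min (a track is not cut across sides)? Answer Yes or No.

Total = 222 min; ⌈222/39⌉ = 6.
7 tracks each exceed half the capacity and cannot share a side, forcing at least 7 tape sides.
At least 7 tape sides are required, but only 6 are allowed.

No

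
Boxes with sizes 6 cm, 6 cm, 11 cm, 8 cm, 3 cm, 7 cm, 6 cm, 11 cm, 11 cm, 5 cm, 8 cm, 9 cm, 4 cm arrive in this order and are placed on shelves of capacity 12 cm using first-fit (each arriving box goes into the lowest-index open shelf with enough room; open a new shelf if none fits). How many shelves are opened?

  6 → shelf 1 (new)  [load 6/12]
  6 → shelf 1  [load 12/12]
  11 → shelf 2 (new)  [load 11/12]
  8 → shelf 3 (new)  [load 8/12]
  3 → shelf 3  [load 11/12]
  7 → shelf 4 (new)  [load 7/12]
  6 → shelf 5 (new)  [load 6/12]
  11 → shelf 6 (new)  [load 11/12]
  11 → shelf 7 (new)  [load 11/12]
  5 → shelf 4  [load 12/12]
  8 → shelf 8 (new)  [load 8/12]
  9 → shelf 9 (new)  [load 9/12]
  4 → shelf 5  [load 10/12]
9 shelves opened.

9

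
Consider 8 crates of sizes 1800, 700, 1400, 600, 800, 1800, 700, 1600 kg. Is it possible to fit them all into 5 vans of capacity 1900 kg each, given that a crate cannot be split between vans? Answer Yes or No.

Total = 9400 kg; ⌈9400/1900⌉ = 5.
The bound of 5 does not rule out 5, but exhaustive search shows no assignment into 5 vans of capacity 1900 kg exists — the minimum is 6.

No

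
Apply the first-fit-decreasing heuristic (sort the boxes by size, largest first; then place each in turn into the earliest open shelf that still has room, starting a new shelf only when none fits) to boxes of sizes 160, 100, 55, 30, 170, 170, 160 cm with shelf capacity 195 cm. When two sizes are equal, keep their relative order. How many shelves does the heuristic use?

5

Sorted descending: 170, 170, 160, 160, 100, 55, 30.
  170 → shelf 1 (new)  [load 170/195]
  170 → shelf 2 (new)  [load 170/195]
  160 → shelf 3 (new)  [load 160/195]
  160 → shelf 4 (new)  [load 160/195]
  100 → shelf 5 (new)  [load 100/195]
  55 → shelf 5  [load 155/195]
  30 → shelf 3  [load 190/195]
5 shelves opened.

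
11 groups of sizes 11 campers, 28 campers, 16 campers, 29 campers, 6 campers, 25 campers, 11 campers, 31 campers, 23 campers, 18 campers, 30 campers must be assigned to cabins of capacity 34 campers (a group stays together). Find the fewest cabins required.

Total = 31 + 30 + 29 + 28 + 25 + 23 + 18 + 16 + 11 + 11 + 6 = 228 campers.
Lower bound: ⌈228/34⌉ = 7 cabins.
A packing using 8 cabins:
  cabin 1: 31 = 31
  cabin 2: 30 = 30
  cabin 3: 29 = 29
  cabin 4: 28 + 6 = 34
  cabin 5: 25 = 25
  cabin 6: 23 + 11 = 34
  cabin 7: 18 + 16 = 34
  cabin 8: 11 = 11
No arrangement into 7 cabins stays within capacity, so 8 is optimal.

8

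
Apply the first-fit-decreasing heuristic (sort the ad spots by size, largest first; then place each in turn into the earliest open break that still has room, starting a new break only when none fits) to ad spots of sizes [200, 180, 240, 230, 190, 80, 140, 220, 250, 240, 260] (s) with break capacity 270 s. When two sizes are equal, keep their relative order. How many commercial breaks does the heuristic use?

Sorted descending: 260, 250, 240, 240, 230, 220, 200, 190, 180, 140, 80.
  260 → break 1 (new)  [load 260/270]
  250 → break 2 (new)  [load 250/270]
  240 → break 3 (new)  [load 240/270]
  240 → break 4 (new)  [load 240/270]
  230 → break 5 (new)  [load 230/270]
  220 → break 6 (new)  [load 220/270]
  200 → break 7 (new)  [load 200/270]
  190 → break 8 (new)  [load 190/270]
  180 → break 9 (new)  [load 180/270]
  140 → break 10 (new)  [load 140/270]
  80 → break 8  [load 270/270]
10 commercial breaks opened.

10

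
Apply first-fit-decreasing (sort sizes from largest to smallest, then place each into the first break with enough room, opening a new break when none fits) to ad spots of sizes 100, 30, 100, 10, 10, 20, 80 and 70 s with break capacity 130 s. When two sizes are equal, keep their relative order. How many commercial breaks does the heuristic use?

Sorted descending: 100, 100, 80, 70, 30, 20, 10, 10.
  100 → break 1 (new)  [load 100/130]
  100 → break 2 (new)  [load 100/130]
  80 → break 3 (new)  [load 80/130]
  70 → break 4 (new)  [load 70/130]
  30 → break 1  [load 130/130]
  20 → break 2  [load 120/130]
  10 → break 2  [load 130/130]
  10 → break 3  [load 90/130]
4 commercial breaks opened.

4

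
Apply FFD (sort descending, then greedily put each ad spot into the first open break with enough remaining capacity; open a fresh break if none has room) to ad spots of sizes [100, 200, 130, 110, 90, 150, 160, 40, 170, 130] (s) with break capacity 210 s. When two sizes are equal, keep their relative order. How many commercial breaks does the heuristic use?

8

Sorted descending: 200, 170, 160, 150, 130, 130, 110, 100, 90, 40.
  200 → break 1 (new)  [load 200/210]
  170 → break 2 (new)  [load 170/210]
  160 → break 3 (new)  [load 160/210]
  150 → break 4 (new)  [load 150/210]
  130 → break 5 (new)  [load 130/210]
  130 → break 6 (new)  [load 130/210]
  110 → break 7 (new)  [load 110/210]
  100 → break 7  [load 210/210]
  90 → break 8 (new)  [load 90/210]
  40 → break 2  [load 210/210]
8 commercial breaks opened.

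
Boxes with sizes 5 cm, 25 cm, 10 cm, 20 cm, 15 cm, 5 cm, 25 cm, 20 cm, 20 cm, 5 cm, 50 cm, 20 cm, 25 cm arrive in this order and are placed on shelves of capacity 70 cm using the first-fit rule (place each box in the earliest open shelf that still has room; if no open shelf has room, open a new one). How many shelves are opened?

4

  5 → shelf 1 (new)  [load 5/70]
  25 → shelf 1  [load 30/70]
  10 → shelf 1  [load 40/70]
  20 → shelf 1  [load 60/70]
  15 → shelf 2 (new)  [load 15/70]
  5 → shelf 1  [load 65/70]
  25 → shelf 2  [load 40/70]
  20 → shelf 2  [load 60/70]
  20 → shelf 3 (new)  [load 20/70]
  5 → shelf 1  [load 70/70]
  50 → shelf 3  [load 70/70]
  20 → shelf 4 (new)  [load 20/70]
  25 → shelf 4  [load 45/70]
4 shelves opened.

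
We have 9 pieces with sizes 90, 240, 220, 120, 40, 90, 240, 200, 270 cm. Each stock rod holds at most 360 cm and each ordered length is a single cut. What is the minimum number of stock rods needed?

5

Total = 270 + 240 + 240 + 220 + 200 + 120 + 90 + 90 + 40 = 1510 cm.
Lower bound: ⌈1510/360⌉ = 5 stock rods.
A packing using 5 stock rods:
  stock rod 1: 270 + 90 = 360
  stock rod 2: 240 + 120 = 360
  stock rod 3: 240 + 90 = 330
  stock rod 4: 220 + 40 = 260
  stock rod 5: 200 = 200
This matches the lower bound, so 5 is optimal.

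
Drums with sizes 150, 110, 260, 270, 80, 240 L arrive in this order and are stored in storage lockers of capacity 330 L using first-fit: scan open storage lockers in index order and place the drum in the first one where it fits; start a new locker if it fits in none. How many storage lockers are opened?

  150 → locker 1 (new)  [load 150/330]
  110 → locker 1  [load 260/330]
  260 → locker 2 (new)  [load 260/330]
  270 → locker 3 (new)  [load 270/330]
  80 → locker 4 (new)  [load 80/330]
  240 → locker 4  [load 320/330]
4 storage lockers opened.

4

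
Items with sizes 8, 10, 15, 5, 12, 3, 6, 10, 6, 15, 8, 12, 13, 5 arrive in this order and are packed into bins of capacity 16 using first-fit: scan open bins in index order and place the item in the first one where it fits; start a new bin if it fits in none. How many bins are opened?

9

  8 → bin 1 (new)  [load 8/16]
  10 → bin 2 (new)  [load 10/16]
  15 → bin 3 (new)  [load 15/16]
  5 → bin 1  [load 13/16]
  12 → bin 4 (new)  [load 12/16]
  3 → bin 1  [load 16/16]
  6 → bin 2  [load 16/16]
  10 → bin 5 (new)  [load 10/16]
  6 → bin 5  [load 16/16]
  15 → bin 6 (new)  [load 15/16]
  8 → bin 7 (new)  [load 8/16]
  12 → bin 8 (new)  [load 12/16]
  13 → bin 9 (new)  [load 13/16]
  5 → bin 7  [load 13/16]
9 bins opened.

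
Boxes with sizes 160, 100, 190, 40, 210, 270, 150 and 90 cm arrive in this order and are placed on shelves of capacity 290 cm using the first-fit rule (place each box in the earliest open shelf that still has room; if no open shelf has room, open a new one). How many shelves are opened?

  160 → shelf 1 (new)  [load 160/290]
  100 → shelf 1  [load 260/290]
  190 → shelf 2 (new)  [load 190/290]
  40 → shelf 2  [load 230/290]
  210 → shelf 3 (new)  [load 210/290]
  270 → shelf 4 (new)  [load 270/290]
  150 → shelf 5 (new)  [load 150/290]
  90 → shelf 5  [load 240/290]
5 shelves opened.

5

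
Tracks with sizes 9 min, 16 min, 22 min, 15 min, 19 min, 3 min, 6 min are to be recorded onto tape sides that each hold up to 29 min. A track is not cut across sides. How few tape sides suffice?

4

Total = 22 + 19 + 16 + 15 + 9 + 6 + 3 = 90 min.
Lower bound: ⌈90/29⌉ = 4 tape sides.
A packing using 4 tape sides:
  side 1: 22 + 6 = 28
  side 2: 19 + 9 = 28
  side 3: 16 + 3 = 19
  side 4: 15 = 15
This matches the lower bound, so 4 is optimal.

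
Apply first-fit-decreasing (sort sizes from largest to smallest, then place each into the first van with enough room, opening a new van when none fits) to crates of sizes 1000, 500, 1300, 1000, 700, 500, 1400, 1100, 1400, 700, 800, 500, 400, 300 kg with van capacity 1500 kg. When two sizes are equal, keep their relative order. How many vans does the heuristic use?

8

Sorted descending: 1400, 1400, 1300, 1100, 1000, 1000, 800, 700, 700, 500, 500, 500, 400, 300.
  1400 → van 1 (new)  [load 1400/1500]
  1400 → van 2 (new)  [load 1400/1500]
  1300 → van 3 (new)  [load 1300/1500]
  1100 → van 4 (new)  [load 1100/1500]
  1000 → van 5 (new)  [load 1000/1500]
  1000 → van 6 (new)  [load 1000/1500]
  800 → van 7 (new)  [load 800/1500]
  700 → van 7  [load 1500/1500]
  700 → van 8 (new)  [load 700/1500]
  500 → van 5  [load 1500/1500]
  500 → van 6  [load 1500/1500]
  500 → van 8  [load 1200/1500]
  400 → van 4  [load 1500/1500]
  300 → van 8  [load 1500/1500]
8 vans opened.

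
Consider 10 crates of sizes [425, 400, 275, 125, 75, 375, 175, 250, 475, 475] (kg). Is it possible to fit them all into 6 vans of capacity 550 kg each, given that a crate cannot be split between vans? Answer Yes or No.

A valid assignment using 6 vans:
  van 1: 475 + 75 = 550
  van 2: 475 = 475
  van 3: 425 + 125 = 550
  van 4: 400 = 400
  van 5: 375 + 175 = 550
  van 6: 275 + 250 = 525
Every load is within 550 kg, so 6 vans suffice.

Yes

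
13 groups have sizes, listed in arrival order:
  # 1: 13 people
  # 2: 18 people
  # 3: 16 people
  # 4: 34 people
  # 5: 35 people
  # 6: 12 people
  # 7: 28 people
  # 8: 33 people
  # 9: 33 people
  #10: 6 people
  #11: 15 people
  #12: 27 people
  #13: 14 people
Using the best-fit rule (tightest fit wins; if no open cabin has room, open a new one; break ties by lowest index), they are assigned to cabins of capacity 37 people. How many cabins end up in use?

9

  13 → cabin 1 (new)  [load 13/37]
  18 → cabin 1  [load 31/37]
  16 → cabin 2 (new)  [load 16/37]
  34 → cabin 3 (new)  [load 34/37]
  35 → cabin 4 (new)  [load 35/37]
  12 → cabin 2  [load 28/37]
  28 → cabin 5 (new)  [load 28/37]
  33 → cabin 6 (new)  [load 33/37]
  33 → cabin 7 (new)  [load 33/37]
  6 → cabin 1  [load 37/37]
  15 → cabin 8 (new)  [load 15/37]
  27 → cabin 9 (new)  [load 27/37]
  14 → cabin 8  [load 29/37]
9 cabins opened.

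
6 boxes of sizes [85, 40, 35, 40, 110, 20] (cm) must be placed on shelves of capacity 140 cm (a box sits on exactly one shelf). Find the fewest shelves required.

3

Total = 110 + 85 + 40 + 40 + 35 + 20 = 330 cm.
Lower bound: ⌈330/140⌉ = 3 shelves.
A packing using 3 shelves:
  shelf 1: 110 + 20 = 130
  shelf 2: 85 + 40 = 125
  shelf 3: 40 + 35 = 75
This matches the lower bound, so 3 is optimal.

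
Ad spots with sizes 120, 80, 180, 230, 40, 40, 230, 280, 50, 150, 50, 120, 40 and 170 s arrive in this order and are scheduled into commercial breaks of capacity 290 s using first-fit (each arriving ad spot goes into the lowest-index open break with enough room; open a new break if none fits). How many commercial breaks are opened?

  120 → break 1 (new)  [load 120/290]
  80 → break 1  [load 200/290]
  180 → break 2 (new)  [load 180/290]
  230 → break 3 (new)  [load 230/290]
  40 → break 1  [load 240/290]
  40 → break 1  [load 280/290]
  230 → break 4 (new)  [load 230/290]
  280 → break 5 (new)  [load 280/290]
  50 → break 2  [load 230/290]
  150 → break 6 (new)  [load 150/290]
  50 → break 2  [load 280/290]
  120 → break 6  [load 270/290]
  40 → break 3  [load 270/290]
  170 → break 7 (new)  [load 170/290]
7 commercial breaks opened.

7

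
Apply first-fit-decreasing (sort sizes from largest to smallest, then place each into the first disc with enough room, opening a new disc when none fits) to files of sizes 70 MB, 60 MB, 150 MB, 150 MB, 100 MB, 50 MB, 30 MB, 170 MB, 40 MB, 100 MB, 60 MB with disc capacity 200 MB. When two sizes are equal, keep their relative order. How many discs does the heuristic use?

Sorted descending: 170, 150, 150, 100, 100, 70, 60, 60, 50, 40, 30.
  170 → disc 1 (new)  [load 170/200]
  150 → disc 2 (new)  [load 150/200]
  150 → disc 3 (new)  [load 150/200]
  100 → disc 4 (new)  [load 100/200]
  100 → disc 4  [load 200/200]
  70 → disc 5 (new)  [load 70/200]
  60 → disc 5  [load 130/200]
  60 → disc 5  [load 190/200]
  50 → disc 2  [load 200/200]
  40 → disc 3  [load 190/200]
  30 → disc 1  [load 200/200]
5 discs opened.

5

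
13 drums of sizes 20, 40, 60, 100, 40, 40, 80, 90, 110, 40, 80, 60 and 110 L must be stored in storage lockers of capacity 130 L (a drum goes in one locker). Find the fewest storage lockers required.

8

Total = 110 + 110 + 100 + 90 + 80 + 80 + 60 + 60 + 40 + 40 + 40 + 40 + 20 = 870 L.
Lower bound: ⌈870/130⌉ = 7 storage lockers.
A packing using 8 storage lockers:
  locker 1: 110 + 20 = 130
  locker 2: 110 = 110
  locker 3: 100 = 100
  locker 4: 90 + 40 = 130
  locker 5: 80 + 40 = 120
  locker 6: 80 + 40 = 120
  locker 7: 60 + 60 = 120
  locker 8: 40 = 40
No arrangement into 7 storage lockers stays within capacity, so 8 is optimal.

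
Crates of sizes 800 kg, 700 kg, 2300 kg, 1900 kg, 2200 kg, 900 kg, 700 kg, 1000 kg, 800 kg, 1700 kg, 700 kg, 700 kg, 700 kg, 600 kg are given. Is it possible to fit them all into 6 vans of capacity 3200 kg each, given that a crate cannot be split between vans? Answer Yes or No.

A valid assignment using 5 vans:
  van 1: 2300 + 900 = 3200
  van 2: 2200 + 1000 = 3200
  van 3: 1900 + 700 + 600 = 3200
  van 4: 1700 + 800 + 700 = 3200
  van 5: 800 + 700 + 700 + 700 = 2900
That uses only 5 ≤ 6, so 6 vans are enough.

Yes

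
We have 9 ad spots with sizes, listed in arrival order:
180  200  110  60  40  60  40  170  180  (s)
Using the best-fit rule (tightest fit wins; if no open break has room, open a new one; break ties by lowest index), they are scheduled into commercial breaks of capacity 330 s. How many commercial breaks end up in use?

4

  180 → break 1 (new)  [load 180/330]
  200 → break 2 (new)  [load 200/330]
  110 → break 2  [load 310/330]
  60 → break 1  [load 240/330]
  40 → break 1  [load 280/330]
  60 → break 3 (new)  [load 60/330]
  40 → break 1  [load 320/330]
  170 → break 3  [load 230/330]
  180 → break 4 (new)  [load 180/330]
4 commercial breaks opened.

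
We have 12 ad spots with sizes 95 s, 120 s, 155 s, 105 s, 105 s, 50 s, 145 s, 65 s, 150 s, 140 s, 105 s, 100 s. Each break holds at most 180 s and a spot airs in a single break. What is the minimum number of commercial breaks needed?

Total = 155 + 150 + 145 + 140 + 120 + 105 + 105 + 105 + 100 + 95 + 65 + 50 = 1335 s.
Lower bound: ⌈1335/180⌉ = 8 commercial breaks.
Also, 10 ad spots each exceed 90 s, and no two of those can share a break, so at least 10 commercial breaks are needed.
A packing using 10 commercial breaks:
  break 1: 155 = 155
  break 2: 150 = 150
  break 3: 145 = 145
  break 4: 140 = 140
  break 5: 120 + 50 = 170
  break 6: 105 + 65 = 170
  break 7: 105 = 105
  break 8: 105 = 105
  break 9: 100 = 100
  break 10: 95 = 95
This matches the lower bound, so 10 is optimal.

10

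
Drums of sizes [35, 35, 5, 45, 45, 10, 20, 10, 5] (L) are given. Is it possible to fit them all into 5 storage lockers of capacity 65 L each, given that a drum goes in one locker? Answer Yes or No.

A valid assignment using 4 storage lockers:
  locker 1: 45 + 20 = 65
  locker 2: 45 + 10 + 10 = 65
  locker 3: 35 + 5 + 5 = 45
  locker 4: 35 = 35
That uses only 4 ≤ 5, so 5 storage lockers are enough.

Yes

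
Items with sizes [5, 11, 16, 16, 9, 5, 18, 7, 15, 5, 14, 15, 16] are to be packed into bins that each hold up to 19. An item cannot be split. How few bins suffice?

Total = 18 + 16 + 16 + 16 + 15 + 15 + 14 + 11 + 9 + 7 + 5 + 5 + 5 = 152.
Lower bound: ⌈152/19⌉ = 8 bins.
A packing using 9 bins:
  bin 1: 18 = 18
  bin 2: 16 = 16
  bin 3: 16 = 16
  bin 4: 16 = 16
  bin 5: 15 = 15
  bin 6: 15 = 15
  bin 7: 14 + 5 = 19
  bin 8: 11 + 7 = 18
  bin 9: 9 + 5 + 5 = 19
No arrangement into 8 bins stays within capacity, so 9 is optimal.

9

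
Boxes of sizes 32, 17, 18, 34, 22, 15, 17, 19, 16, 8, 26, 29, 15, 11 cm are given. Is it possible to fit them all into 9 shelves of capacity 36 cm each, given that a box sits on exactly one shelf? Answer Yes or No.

Yes

A valid assignment using 9 shelves:
  shelf 1: 34 = 34
  shelf 2: 32 = 32
  shelf 3: 29 = 29
  shelf 4: 26 + 8 = 34
  shelf 5: 22 + 11 = 33
  shelf 6: 19 + 17 = 36
  shelf 7: 18 + 17 = 35
  shelf 8: 16 + 15 = 31
  shelf 9: 15 = 15
Every load is within 36 cm, so 9 shelves suffice.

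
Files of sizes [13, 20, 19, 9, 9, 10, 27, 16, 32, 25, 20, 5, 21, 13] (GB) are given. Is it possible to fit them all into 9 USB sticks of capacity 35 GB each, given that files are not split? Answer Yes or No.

A valid assignment using 8 USB sticks:
  USB stick 1: 32 = 32
  USB stick 2: 27 + 5 = 32
  USB stick 3: 25 + 10 = 35
  USB stick 4: 21 + 13 = 34
  USB stick 5: 20 + 13 = 33
  USB stick 6: 20 + 9 = 29
  USB stick 7: 19 + 16 = 35
  USB stick 8: 9 = 9
That uses only 8 ≤ 9, so 9 USB sticks are enough.

Yes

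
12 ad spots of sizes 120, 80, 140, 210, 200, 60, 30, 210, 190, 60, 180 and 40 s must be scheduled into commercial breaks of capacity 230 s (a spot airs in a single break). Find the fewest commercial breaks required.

Total = 210 + 210 + 200 + 190 + 180 + 140 + 120 + 80 + 60 + 60 + 40 + 30 = 1520 s.
Lower bound: ⌈1520/230⌉ = 7 commercial breaks.
A packing using 8 commercial breaks:
  break 1: 210 = 210
  break 2: 210 = 210
  break 3: 200 + 30 = 230
  break 4: 190 + 40 = 230
  break 5: 180 = 180
  break 6: 140 + 80 = 220
  break 7: 120 + 60 = 180
  break 8: 60 = 60
No arrangement into 7 commercial breaks stays within capacity, so 8 is optimal.

8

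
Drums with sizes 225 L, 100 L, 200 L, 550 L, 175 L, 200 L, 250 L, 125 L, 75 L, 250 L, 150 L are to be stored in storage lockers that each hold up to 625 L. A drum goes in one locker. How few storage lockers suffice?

4

Total = 550 + 250 + 250 + 225 + 200 + 200 + 175 + 150 + 125 + 100 + 75 = 2300 L.
Lower bound: ⌈2300/625⌉ = 4 storage lockers.
A packing using 4 storage lockers:
  locker 1: 550 + 75 = 625
  locker 2: 250 + 250 + 125 = 625
  locker 3: 225 + 200 + 200 = 625
  locker 4: 175 + 150 + 100 = 425
This matches the lower bound, so 4 is optimal.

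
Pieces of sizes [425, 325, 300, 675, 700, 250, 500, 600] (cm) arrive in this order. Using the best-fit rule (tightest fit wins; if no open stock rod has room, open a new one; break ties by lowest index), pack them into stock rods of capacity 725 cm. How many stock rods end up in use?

6

  425 → stock rod 1 (new)  [load 425/725]
  325 → stock rod 2 (new)  [load 325/725]
  300 → stock rod 1  [load 725/725]
  675 → stock rod 3 (new)  [load 675/725]
  700 → stock rod 4 (new)  [load 700/725]
  250 → stock rod 2  [load 575/725]
  500 → stock rod 5 (new)  [load 500/725]
  600 → stock rod 6 (new)  [load 600/725]
6 stock rods opened.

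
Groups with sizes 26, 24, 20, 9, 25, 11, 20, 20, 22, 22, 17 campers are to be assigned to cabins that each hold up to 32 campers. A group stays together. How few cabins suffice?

9

Total = 26 + 25 + 24 + 22 + 22 + 20 + 20 + 20 + 17 + 11 + 9 = 216 campers.
Lower bound: ⌈216/32⌉ = 7 cabins.
Also, 9 groups each exceed 16 campers, and no two of those can share a cabin, so at least 9 cabins are needed.
A packing using 9 cabins:
  cabin 1: 26 = 26
  cabin 2: 25 = 25
  cabin 3: 24 = 24
  cabin 4: 22 + 9 = 31
  cabin 5: 22 = 22
  cabin 6: 20 + 11 = 31
  cabin 7: 20 = 20
  cabin 8: 20 = 20
  cabin 9: 17 = 17
This matches the lower bound, so 9 is optimal.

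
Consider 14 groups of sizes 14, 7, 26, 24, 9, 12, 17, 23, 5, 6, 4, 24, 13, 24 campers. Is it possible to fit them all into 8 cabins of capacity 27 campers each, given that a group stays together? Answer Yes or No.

No

Total = 208 campers; ⌈208/27⌉ = 8.
The bound of 8 does not rule out 8, but exhaustive search shows no assignment into 8 cabins of capacity 27 campers exists — the minimum is 9.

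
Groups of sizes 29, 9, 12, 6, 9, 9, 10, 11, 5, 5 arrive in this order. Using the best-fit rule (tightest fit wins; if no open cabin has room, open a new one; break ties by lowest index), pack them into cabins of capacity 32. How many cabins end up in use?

4

  29 → cabin 1 (new)  [load 29/32]
  9 → cabin 2 (new)  [load 9/32]
  12 → cabin 2  [load 21/32]
  6 → cabin 2  [load 27/32]
  9 → cabin 3 (new)  [load 9/32]
  9 → cabin 3  [load 18/32]
  10 → cabin 3  [load 28/32]
  11 → cabin 4 (new)  [load 11/32]
  5 → cabin 2  [load 32/32]
  5 → cabin 4  [load 16/32]
4 cabins opened.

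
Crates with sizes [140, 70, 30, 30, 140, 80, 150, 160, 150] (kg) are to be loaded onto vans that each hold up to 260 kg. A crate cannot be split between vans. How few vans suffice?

5

Total = 160 + 150 + 150 + 140 + 140 + 80 + 70 + 30 + 30 = 950 kg.
Lower bound: ⌈950/260⌉ = 4 vans.
Also, 5 crates each exceed 130 kg, and no two of those can share a van, so at least 5 vans are needed.
A packing using 5 vans:
  van 1: 160 + 80 = 240
  van 2: 150 + 70 + 30 = 250
  van 3: 150 + 30 = 180
  van 4: 140 = 140
  van 5: 140 = 140
This matches the lower bound, so 5 is optimal.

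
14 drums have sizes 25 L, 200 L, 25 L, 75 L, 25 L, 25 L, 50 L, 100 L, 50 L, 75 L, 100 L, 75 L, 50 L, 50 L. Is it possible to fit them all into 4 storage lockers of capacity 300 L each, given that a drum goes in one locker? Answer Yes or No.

A valid assignment using 4 storage lockers:
  locker 1: 200 + 100 = 300
  locker 2: 100 + 75 + 75 + 50 = 300
  locker 3: 75 + 50 + 50 + 50 + 25 + 25 + 25 = 300
  locker 4: 25 = 25
Every load is within 300 L, so 4 storage lockers suffice.

Yes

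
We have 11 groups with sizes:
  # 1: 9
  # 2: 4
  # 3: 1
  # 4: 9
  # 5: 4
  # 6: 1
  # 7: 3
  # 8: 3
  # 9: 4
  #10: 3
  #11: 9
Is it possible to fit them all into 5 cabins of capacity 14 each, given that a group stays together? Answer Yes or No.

Yes

A valid assignment using 4 cabins:
  cabin 1: 9 + 4 + 1 = 14
  cabin 2: 9 + 4 + 1 = 14
  cabin 3: 9 + 4 = 13
  cabin 4: 3 + 3 + 3 = 9
That uses only 4 ≤ 5, so 5 cabins are enough.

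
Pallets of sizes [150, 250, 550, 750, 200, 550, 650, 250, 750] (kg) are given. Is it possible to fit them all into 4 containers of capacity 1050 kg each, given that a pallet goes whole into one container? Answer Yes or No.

Total = 4100 kg; ⌈4100/1050⌉ = 4.
5 pallets each exceed half the capacity and cannot share a container, forcing at least 5 containers.
At least 5 containers are required, but only 4 are allowed.

No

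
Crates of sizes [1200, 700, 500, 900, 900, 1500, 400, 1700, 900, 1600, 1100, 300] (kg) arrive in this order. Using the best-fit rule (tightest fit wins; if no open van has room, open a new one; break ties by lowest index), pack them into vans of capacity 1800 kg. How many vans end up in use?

  1200 → van 1 (new)  [load 1200/1800]
  700 → van 2 (new)  [load 700/1800]
  500 → van 1  [load 1700/1800]
  900 → van 2  [load 1600/1800]
  900 → van 3 (new)  [load 900/1800]
  1500 → van 4 (new)  [load 1500/1800]
  400 → van 3  [load 1300/1800]
  1700 → van 5 (new)  [load 1700/1800]
  900 → van 6 (new)  [load 900/1800]
  1600 → van 7 (new)  [load 1600/1800]
  1100 → van 8 (new)  [load 1100/1800]
  300 → van 4  [load 1800/1800]
8 vans opened.

8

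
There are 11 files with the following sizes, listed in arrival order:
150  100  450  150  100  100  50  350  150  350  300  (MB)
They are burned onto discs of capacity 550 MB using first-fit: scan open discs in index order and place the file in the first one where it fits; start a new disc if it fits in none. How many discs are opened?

  150 → disc 1 (new)  [load 150/550]
  100 → disc 1  [load 250/550]
  450 → disc 2 (new)  [load 450/550]
  150 → disc 1  [load 400/550]
  100 → disc 1  [load 500/550]
  100 → disc 2  [load 550/550]
  50 → disc 1  [load 550/550]
  350 → disc 3 (new)  [load 350/550]
  150 → disc 3  [load 500/550]
  350 → disc 4 (new)  [load 350/550]
  300 → disc 5 (new)  [load 300/550]
5 discs opened.

5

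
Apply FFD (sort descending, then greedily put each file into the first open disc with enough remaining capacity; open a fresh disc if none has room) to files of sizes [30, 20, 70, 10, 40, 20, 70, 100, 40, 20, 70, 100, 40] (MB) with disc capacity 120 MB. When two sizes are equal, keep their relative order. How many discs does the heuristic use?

6

Sorted descending: 100, 100, 70, 70, 70, 40, 40, 40, 30, 20, 20, 20, 10.
  100 → disc 1 (new)  [load 100/120]
  100 → disc 2 (new)  [load 100/120]
  70 → disc 3 (new)  [load 70/120]
  70 → disc 4 (new)  [load 70/120]
  70 → disc 5 (new)  [load 70/120]
  40 → disc 3  [load 110/120]
  40 → disc 4  [load 110/120]
  40 → disc 5  [load 110/120]
  30 → disc 6 (new)  [load 30/120]
  20 → disc 1  [load 120/120]
  20 → disc 2  [load 120/120]
  20 → disc 6  [load 50/120]
  10 → disc 3  [load 120/120]
6 discs opened.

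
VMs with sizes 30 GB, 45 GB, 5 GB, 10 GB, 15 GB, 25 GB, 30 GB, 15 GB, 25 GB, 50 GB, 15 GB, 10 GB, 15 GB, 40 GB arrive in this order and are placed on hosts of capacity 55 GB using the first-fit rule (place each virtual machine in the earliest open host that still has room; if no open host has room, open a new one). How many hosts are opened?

  30 → host 1 (new)  [load 30/55]
  45 → host 2 (new)  [load 45/55]
  5 → host 1  [load 35/55]
  10 → host 1  [load 45/55]
  15 → host 3 (new)  [load 15/55]
  25 → host 3  [load 40/55]
  30 → host 4 (new)  [load 30/55]
  15 → host 3  [load 55/55]
  25 → host 4  [load 55/55]
  50 → host 5 (new)  [load 50/55]
  15 → host 6 (new)  [load 15/55]
  10 → host 1  [load 55/55]
  15 → host 6  [load 30/55]
  40 → host 7 (new)  [load 40/55]
7 hosts opened.

7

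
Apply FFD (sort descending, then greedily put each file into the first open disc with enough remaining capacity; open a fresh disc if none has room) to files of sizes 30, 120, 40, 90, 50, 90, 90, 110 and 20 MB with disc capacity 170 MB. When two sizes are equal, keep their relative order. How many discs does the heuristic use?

Sorted descending: 120, 110, 90, 90, 90, 50, 40, 30, 20.
  120 → disc 1 (new)  [load 120/170]
  110 → disc 2 (new)  [load 110/170]
  90 → disc 3 (new)  [load 90/170]
  90 → disc 4 (new)  [load 90/170]
  90 → disc 5 (new)  [load 90/170]
  50 → disc 1  [load 170/170]
  40 → disc 2  [load 150/170]
  30 → disc 3  [load 120/170]
  20 → disc 2  [load 170/170]
5 discs opened.

5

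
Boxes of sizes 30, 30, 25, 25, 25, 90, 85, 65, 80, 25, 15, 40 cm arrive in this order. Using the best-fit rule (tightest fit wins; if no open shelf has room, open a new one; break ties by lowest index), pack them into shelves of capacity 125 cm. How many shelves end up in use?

  30 → shelf 1 (new)  [load 30/125]
  30 → shelf 1  [load 60/125]
  25 → shelf 1  [load 85/125]
  25 → shelf 1  [load 110/125]
  25 → shelf 2 (new)  [load 25/125]
  90 → shelf 2  [load 115/125]
  85 → shelf 3 (new)  [load 85/125]
  65 → shelf 4 (new)  [load 65/125]
  80 → shelf 5 (new)  [load 80/125]
  25 → shelf 3  [load 110/125]
  15 → shelf 1  [load 125/125]
  40 → shelf 5  [load 120/125]
5 shelves opened.

5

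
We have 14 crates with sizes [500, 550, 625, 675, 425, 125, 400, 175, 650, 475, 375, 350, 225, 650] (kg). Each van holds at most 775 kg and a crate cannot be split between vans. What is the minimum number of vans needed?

Total = 675 + 650 + 650 + 625 + 550 + 500 + 475 + 425 + 400 + 375 + 350 + 225 + 175 + 125 = 6200 kg.
Lower bound: ⌈6200/775⌉ = 8 vans.
Also, 9 crates each exceed 775/2 kg, and no two of those can share a van, so at least 9 vans are needed.
A packing using 9 vans:
  van 1: 675 = 675
  van 2: 650 + 125 = 775
  van 3: 650 = 650
  van 4: 625 = 625
  van 5: 550 + 225 = 775
  van 6: 500 + 175 = 675
  van 7: 475 = 475
  van 8: 425 + 350 = 775
  van 9: 400 + 375 = 775
This matches the lower bound, so 9 is optimal.

9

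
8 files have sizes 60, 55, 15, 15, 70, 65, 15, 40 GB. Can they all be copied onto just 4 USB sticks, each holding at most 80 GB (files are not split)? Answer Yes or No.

No

Total = 335 GB; ⌈335/80⌉ = 5.
At least 5 USB sticks are required, but only 4 are allowed.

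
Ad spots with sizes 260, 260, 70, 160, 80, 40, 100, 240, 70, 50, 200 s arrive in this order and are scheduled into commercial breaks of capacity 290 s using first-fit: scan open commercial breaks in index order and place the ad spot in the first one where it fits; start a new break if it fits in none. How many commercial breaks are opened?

  260 → break 1 (new)  [load 260/290]
  260 → break 2 (new)  [load 260/290]
  70 → break 3 (new)  [load 70/290]
  160 → break 3  [load 230/290]
  80 → break 4 (new)  [load 80/290]
  40 → break 3  [load 270/290]
  100 → break 4  [load 180/290]
  240 → break 5 (new)  [load 240/290]
  70 → break 4  [load 250/290]
  50 → break 5  [load 290/290]
  200 → break 6 (new)  [load 200/290]
6 commercial breaks opened.

6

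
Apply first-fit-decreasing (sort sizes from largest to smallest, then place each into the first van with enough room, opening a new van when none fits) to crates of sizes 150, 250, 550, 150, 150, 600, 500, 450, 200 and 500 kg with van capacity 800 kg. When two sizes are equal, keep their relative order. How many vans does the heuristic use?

5

Sorted descending: 600, 550, 500, 500, 450, 250, 200, 150, 150, 150.
  600 → van 1 (new)  [load 600/800]
  550 → van 2 (new)  [load 550/800]
  500 → van 3 (new)  [load 500/800]
  500 → van 4 (new)  [load 500/800]
  450 → van 5 (new)  [load 450/800]
  250 → van 2  [load 800/800]
  200 → van 1  [load 800/800]
  150 → van 3  [load 650/800]
  150 → van 3  [load 800/800]
  150 → van 4  [load 650/800]
5 vans opened.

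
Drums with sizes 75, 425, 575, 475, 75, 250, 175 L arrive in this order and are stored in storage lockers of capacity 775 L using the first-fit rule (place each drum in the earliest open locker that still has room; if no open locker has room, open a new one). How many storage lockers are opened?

  75 → locker 1 (new)  [load 75/775]
  425 → locker 1  [load 500/775]
  575 → locker 2 (new)  [load 575/775]
  475 → locker 3 (new)  [load 475/775]
  75 → locker 1  [load 575/775]
  250 → locker 3  [load 725/775]
  175 → locker 1  [load 750/775]
3 storage lockers opened.

3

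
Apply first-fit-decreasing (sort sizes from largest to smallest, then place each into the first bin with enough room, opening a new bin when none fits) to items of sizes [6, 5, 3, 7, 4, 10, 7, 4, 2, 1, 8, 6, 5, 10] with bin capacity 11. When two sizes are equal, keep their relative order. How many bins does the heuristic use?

8

Sorted descending: 10, 10, 8, 7, 7, 6, 6, 5, 5, 4, 4, 3, 2, 1.
  10 → bin 1 (new)  [load 10/11]
  10 → bin 2 (new)  [load 10/11]
  8 → bin 3 (new)  [load 8/11]
  7 → bin 4 (new)  [load 7/11]
  7 → bin 5 (new)  [load 7/11]
  6 → bin 6 (new)  [load 6/11]
  6 → bin 7 (new)  [load 6/11]
  5 → bin 6  [load 11/11]
  5 → bin 7  [load 11/11]
  4 → bin 4  [load 11/11]
  4 → bin 5  [load 11/11]
  3 → bin 3  [load 11/11]
  2 → bin 8 (new)  [load 2/11]
  1 → bin 1  [load 11/11]
8 bins opened.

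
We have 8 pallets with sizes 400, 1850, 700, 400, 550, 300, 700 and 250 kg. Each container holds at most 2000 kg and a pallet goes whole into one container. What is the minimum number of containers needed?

3

Total = 1850 + 700 + 700 + 550 + 400 + 400 + 300 + 250 = 5150 kg.
Lower bound: ⌈5150/2000⌉ = 3 containers.
A packing using 3 containers:
  container 1: 1850 = 1850
  container 2: 700 + 700 + 550 = 1950
  container 3: 400 + 400 + 300 + 250 = 1350
This matches the lower bound, so 3 is optimal.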